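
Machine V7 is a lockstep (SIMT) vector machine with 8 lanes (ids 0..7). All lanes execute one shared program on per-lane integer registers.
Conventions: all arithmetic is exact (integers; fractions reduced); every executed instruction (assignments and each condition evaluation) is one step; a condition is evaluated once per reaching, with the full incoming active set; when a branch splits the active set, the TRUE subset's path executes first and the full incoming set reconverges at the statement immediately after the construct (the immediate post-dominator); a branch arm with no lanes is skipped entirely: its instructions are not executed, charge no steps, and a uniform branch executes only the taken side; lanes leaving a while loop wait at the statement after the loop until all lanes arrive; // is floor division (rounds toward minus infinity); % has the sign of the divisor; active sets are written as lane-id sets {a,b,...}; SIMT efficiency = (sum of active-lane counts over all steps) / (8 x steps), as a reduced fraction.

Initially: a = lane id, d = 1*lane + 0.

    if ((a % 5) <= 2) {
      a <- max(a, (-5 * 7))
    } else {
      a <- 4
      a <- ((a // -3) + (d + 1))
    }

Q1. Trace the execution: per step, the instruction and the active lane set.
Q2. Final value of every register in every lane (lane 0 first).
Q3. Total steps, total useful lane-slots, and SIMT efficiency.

step 0: eval ((a % 5) <= 2)          {0,1,2,3,4,5,6,7}
step 1: a <- max(a, (-5 * 7))        {0,1,2,5,6,7}
step 2: a <- 4                       {3,4}
step 3: a <- ((a // -3) + (d + 1))   {3,4}

Answer: 4 steps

a: 0,1,2,2,3,5,6,7
d: 0,1,2,3,4,5,6,7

steps = 4; useful = 18; efficiency = 18/32 = 9/16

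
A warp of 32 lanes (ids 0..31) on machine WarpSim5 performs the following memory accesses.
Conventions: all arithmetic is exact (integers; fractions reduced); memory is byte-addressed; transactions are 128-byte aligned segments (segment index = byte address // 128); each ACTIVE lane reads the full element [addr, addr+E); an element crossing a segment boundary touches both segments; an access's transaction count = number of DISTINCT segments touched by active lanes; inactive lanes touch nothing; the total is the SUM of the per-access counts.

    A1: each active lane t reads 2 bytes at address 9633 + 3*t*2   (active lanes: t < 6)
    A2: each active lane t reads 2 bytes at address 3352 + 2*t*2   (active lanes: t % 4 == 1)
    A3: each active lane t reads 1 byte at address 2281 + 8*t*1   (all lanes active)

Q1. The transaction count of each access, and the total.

A1: 1 transaction
A2: 2 transactions
A3: 3 transactions

Answer: 1,2,3; total 6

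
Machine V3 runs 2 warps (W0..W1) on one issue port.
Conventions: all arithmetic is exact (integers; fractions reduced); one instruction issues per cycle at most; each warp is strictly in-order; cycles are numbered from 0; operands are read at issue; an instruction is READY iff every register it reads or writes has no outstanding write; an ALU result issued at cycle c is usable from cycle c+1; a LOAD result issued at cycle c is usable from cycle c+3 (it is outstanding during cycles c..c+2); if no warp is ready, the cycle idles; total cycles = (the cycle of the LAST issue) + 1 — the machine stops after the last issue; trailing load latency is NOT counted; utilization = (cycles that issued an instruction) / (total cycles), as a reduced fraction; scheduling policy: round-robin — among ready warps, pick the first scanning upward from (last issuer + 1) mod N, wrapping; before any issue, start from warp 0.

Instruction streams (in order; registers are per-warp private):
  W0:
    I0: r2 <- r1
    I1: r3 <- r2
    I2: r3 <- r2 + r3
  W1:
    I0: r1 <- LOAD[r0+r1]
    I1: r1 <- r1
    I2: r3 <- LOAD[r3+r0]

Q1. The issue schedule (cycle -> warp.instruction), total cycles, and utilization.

cycle 0: W0.I0
cycle 1: W1.I0
cycle 2: W0.I1
cycle 3: W0.I2
cycle 4: W1.I1
cycle 5: W1.I2

Answer: 6 cycles, utilization 1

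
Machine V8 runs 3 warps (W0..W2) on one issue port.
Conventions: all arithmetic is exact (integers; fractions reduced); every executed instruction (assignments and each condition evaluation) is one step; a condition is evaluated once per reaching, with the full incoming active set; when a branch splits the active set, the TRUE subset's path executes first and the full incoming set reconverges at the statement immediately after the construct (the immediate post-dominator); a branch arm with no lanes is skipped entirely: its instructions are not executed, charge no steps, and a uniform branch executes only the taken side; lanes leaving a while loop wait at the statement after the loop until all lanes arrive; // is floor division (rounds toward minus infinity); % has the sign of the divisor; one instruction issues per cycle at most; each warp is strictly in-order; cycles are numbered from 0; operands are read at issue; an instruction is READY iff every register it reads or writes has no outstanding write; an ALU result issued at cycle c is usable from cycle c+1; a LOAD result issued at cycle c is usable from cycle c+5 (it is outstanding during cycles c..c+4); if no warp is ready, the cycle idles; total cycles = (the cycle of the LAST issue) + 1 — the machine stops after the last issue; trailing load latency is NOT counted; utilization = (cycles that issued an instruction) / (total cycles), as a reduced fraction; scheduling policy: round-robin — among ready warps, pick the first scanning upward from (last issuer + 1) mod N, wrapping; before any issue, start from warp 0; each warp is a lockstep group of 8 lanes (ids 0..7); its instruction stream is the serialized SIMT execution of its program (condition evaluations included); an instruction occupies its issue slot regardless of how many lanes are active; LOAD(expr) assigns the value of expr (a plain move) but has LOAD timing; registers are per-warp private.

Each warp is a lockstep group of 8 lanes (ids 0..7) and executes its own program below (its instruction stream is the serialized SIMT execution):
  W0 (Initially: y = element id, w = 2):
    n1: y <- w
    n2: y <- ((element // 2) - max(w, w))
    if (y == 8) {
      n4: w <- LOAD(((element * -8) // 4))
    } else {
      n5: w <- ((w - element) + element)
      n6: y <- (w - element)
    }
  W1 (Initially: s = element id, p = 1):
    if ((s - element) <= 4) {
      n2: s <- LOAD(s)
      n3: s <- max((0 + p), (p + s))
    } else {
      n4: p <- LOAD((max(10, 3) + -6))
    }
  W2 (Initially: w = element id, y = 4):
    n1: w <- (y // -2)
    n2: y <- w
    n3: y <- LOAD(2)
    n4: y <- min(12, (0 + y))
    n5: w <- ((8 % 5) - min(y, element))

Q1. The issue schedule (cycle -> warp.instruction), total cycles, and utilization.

cycle 0: W0.I0
cycle 1: W1.I0
cycle 2: W2.I0
cycle 3: W0.I1
cycle 4: W1.I1
cycle 5: W2.I1
cycle 6: W0.I2
cycle 7: W2.I2
cycle 8: W0.I3
cycle 9: W1.I2
cycle 10: W0.I4
cycle 11: idle
cycle 12: W2.I3
cycle 13: W2.I4

Answer: 14 cycles, utilization 13/14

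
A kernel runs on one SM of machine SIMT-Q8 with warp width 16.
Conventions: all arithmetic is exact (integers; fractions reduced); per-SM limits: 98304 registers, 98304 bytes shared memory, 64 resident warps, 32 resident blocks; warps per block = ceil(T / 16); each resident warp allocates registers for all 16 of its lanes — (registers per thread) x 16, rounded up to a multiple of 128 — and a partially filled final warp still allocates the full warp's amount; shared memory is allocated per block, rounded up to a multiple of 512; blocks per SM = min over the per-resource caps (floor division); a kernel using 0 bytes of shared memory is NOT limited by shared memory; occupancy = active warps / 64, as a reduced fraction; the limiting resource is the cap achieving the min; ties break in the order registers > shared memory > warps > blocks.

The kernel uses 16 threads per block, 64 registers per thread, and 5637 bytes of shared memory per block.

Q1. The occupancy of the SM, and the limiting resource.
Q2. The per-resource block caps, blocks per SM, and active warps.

Answer: occupancy 1/4, limited by shared memory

registers: 96 blocks
shared memory: 16 blocks
warps: 64 blocks
blocks: 32 blocks

Answer: 16 blocks, 16 active warps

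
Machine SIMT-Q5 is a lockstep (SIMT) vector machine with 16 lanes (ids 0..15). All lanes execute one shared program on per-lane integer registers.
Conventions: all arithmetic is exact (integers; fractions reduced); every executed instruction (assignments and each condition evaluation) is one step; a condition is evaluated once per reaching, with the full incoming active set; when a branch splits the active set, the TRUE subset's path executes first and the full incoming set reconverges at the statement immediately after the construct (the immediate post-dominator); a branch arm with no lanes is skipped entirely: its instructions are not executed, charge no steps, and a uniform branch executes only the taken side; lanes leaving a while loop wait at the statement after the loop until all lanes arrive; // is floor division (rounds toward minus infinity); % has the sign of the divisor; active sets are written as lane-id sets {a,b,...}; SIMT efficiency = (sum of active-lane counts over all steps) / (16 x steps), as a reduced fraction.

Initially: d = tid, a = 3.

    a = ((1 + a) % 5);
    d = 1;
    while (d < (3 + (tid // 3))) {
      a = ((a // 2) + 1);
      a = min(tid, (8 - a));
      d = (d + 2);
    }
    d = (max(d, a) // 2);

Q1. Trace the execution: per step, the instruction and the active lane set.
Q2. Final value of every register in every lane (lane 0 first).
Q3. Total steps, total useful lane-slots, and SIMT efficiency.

step 0: a <- ((1 + a) % 5)           {0,1,2,3,4,5,6,7,8,9,10,11,12,13,14,15}
step 1: d <- 1                       {0,1,2,3,4,5,6,7,8,9,10,11,12,13,14,15}
step 2: eval (d < (3 + (tid // 3)))  {0,1,2,3,4,5,6,7,8,9,10,11,12,13,14,15}
step 3: a <- ((a // 2) + 1)          {0,1,2,3,4,5,6,7,8,9,10,11,12,13,14,15}
step 4: a <- min(tid, (8 - a))       {0,1,2,3,4,5,6,7,8,9,10,11,12,13,14,15}
step 5: d <- (d + 2)                 {0,1,2,3,4,5,6,7,8,9,10,11,12,13,14,15}
step 6: eval (d < (3 + (tid // 3)))  {0,1,2,3,4,5,6,7,8,9,10,11,12,13,14,15}
step 7: a <- ((a // 2) + 1)          {3,4,5,6,7,8,9,10,11,12,13,14,15}
step 8: a <- min(tid, (8 - a))       {3,4,5,6,7,8,9,10,11,12,13,14,15}
step 9: d <- (d + 2)                 {3,4,5,6,7,8,9,10,11,12,13,14,15}
step 10: eval (d < (3 + (tid // 3)))  {3,4,5,6,7,8,9,10,11,12,13,14,15}
step 11: a <- ((a // 2) + 1)          {9,10,11,12,13,14,15}
step 12: a <- min(tid, (8 - a))       {9,10,11,12,13,14,15}
step 13: d <- (d + 2)                 {9,10,11,12,13,14,15}
step 14: eval (d < (3 + (tid // 3)))  {9,10,11,12,13,14,15}
step 15: a <- ((a // 2) + 1)          {15}
step 16: a <- min(tid, (8 - a))       {15}
step 17: d <- (d + 2)                 {15}
step 18: eval (d < (3 + (tid // 3)))  {15}
step 19: d <- (max(d, a) // 2)        {0,1,2,3,4,5,6,7,8,9,10,11,12,13,14,15}

Answer: 20 steps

d: 1,1,1,2,2,2,2,2,2,3,3,3,3,3,3,4
a: 0,1,2,3,4,5,5,5,5,5,5,5,5,5,5,5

steps = 20; useful = 212; efficiency = 212/320 = 53/80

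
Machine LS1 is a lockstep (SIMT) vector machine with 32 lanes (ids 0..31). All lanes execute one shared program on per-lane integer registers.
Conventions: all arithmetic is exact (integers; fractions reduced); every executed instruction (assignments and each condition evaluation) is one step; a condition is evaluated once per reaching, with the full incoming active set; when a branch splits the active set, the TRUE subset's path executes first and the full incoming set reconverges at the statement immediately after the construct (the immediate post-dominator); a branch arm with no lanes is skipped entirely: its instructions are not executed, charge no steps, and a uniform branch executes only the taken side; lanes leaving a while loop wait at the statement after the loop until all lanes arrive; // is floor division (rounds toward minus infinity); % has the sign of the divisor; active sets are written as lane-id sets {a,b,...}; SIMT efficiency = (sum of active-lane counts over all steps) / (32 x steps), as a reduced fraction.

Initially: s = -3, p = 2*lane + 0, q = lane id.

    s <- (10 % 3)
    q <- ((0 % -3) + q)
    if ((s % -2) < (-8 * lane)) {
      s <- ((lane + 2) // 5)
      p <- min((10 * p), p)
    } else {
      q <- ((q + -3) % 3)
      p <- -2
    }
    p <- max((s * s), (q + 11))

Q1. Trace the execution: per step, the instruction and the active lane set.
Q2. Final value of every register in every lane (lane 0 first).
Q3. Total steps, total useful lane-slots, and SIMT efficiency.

step 0: s <- (10 % 3)                {0,1,2,3,4,5,6,7,8,9,10,11,12,13,14,15,16,17,18,19,20,21,22,23,24,25,26,27,28,29,30,31}
step 1: q <- ((0 % -3) + q)          {0,1,2,3,4,5,6,7,8,9,10,11,12,13,14,15,16,17,18,19,20,21,22,23,24,25,26,27,28,29,30,31}
step 2: eval ((s % -2) < (-8 * lane)) {0,1,2,3,4,5,6,7,8,9,10,11,12,13,14,15,16,17,18,19,20,21,22,23,24,25,26,27,28,29,30,31}
step 3: s <- ((lane + 2) // 5)       {0}
step 4: p <- min((10 * p), p)        {0}
step 5: q <- ((q + -3) % 3)          {1,2,3,4,5,6,7,8,9,10,11,12,13,14,15,16,17,18,19,20,21,22,23,24,25,26,27,28,29,30,31}
step 6: p <- -2                      {1,2,3,4,5,6,7,8,9,10,11,12,13,14,15,16,17,18,19,20,21,22,23,24,25,26,27,28,29,30,31}
step 7: p <- max((s * s), (q + 11))  {0,1,2,3,4,5,6,7,8,9,10,11,12,13,14,15,16,17,18,19,20,21,22,23,24,25,26,27,28,29,30,31}

Answer: 8 steps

s: 0,1,1,1,1,1,1,1,1,1,1,1,1,1,1,1,1,1,1,1,1,1,1,1,1,1,1,1,1,1,1,1
p: 11,12,13,11,12,13,11,12,13,11,12,13,11,12,13,11,12,13,11,12,13,11,12,13,11,12,13,11,12,13,11,12
q: 0,1,2,0,1,2,0,1,2,0,1,2,0,1,2,0,1,2,0,1,2,0,1,2,0,1,2,0,1,2,0,1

steps = 8; useful = 192; efficiency = 192/256 = 3/4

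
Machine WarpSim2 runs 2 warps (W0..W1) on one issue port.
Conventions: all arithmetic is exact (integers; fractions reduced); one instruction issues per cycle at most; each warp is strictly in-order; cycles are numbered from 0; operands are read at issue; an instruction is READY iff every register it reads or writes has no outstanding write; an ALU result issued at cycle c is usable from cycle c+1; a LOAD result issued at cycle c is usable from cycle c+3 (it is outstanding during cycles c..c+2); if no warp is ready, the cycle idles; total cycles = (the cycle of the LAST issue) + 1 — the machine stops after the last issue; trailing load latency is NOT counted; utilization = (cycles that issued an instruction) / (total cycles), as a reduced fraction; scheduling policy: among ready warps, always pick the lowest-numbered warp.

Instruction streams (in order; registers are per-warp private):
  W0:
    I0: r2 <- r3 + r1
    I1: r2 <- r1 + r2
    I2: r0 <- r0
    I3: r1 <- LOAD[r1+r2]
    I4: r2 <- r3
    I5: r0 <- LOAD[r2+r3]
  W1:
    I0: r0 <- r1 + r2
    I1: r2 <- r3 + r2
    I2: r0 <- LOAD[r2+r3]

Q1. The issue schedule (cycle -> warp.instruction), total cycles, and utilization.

cycle 0: W0.I0
cycle 1: W0.I1
cycle 2: W0.I2
cycle 3: W0.I3
cycle 4: W0.I4
cycle 5: W0.I5
cycle 6: W1.I0
cycle 7: W1.I1
cycle 8: W1.I2

Answer: 9 cycles, utilization 1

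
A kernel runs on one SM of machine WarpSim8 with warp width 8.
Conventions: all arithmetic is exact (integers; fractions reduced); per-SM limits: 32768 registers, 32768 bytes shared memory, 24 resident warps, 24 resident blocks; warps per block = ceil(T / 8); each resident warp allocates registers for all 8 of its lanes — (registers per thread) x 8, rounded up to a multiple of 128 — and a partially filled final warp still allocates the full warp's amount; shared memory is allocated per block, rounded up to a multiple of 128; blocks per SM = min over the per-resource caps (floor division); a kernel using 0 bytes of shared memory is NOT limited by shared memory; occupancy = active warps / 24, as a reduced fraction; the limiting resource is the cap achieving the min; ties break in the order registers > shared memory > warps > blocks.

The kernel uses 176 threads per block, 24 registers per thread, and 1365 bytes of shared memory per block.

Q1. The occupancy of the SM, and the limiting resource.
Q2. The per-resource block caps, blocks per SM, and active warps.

Answer: occupancy 11/12, limited by warps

registers: 5 blocks
shared memory: 23 blocks
warps: 1 block
blocks: 24 blocks

Answer: 1 block, 22 active warps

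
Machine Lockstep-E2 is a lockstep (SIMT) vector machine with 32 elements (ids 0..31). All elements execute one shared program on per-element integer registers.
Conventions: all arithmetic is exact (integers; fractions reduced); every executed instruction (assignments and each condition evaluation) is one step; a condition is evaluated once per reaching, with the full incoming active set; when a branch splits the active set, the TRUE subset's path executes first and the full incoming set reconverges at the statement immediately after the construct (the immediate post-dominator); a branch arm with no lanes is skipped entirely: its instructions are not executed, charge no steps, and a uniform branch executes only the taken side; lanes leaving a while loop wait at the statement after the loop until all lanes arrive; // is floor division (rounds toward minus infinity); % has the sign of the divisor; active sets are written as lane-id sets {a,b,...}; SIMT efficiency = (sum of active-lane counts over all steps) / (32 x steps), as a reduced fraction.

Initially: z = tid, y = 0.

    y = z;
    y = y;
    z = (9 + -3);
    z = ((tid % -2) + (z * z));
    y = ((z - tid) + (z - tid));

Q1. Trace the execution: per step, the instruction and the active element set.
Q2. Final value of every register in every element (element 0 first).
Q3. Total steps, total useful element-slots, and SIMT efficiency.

step 0: y <- z                       {0,1,2,3,4,5,6,7,8,9,10,11,12,13,14,15,16,17,18,19,20,21,22,23,24,25,26,27,28,29,30,31}
step 1: y <- y                       {0,1,2,3,4,5,6,7,8,9,10,11,12,13,14,15,16,17,18,19,20,21,22,23,24,25,26,27,28,29,30,31}
step 2: z <- (9 + -3)                {0,1,2,3,4,5,6,7,8,9,10,11,12,13,14,15,16,17,18,19,20,21,22,23,24,25,26,27,28,29,30,31}
step 3: z <- ((tid % -2) + (z * z))  {0,1,2,3,4,5,6,7,8,9,10,11,12,13,14,15,16,17,18,19,20,21,22,23,24,25,26,27,28,29,30,31}
step 4: y <- ((z - tid) + (z - tid)) {0,1,2,3,4,5,6,7,8,9,10,11,12,13,14,15,16,17,18,19,20,21,22,23,24,25,26,27,28,29,30,31}

Answer: 5 steps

z: 36,35,36,35,36,35,36,35,36,35,36,35,36,35,36,35,36,35,36,35,36,35,36,35,36,35,36,35,36,35,36,35
y: 72,68,68,64,64,60,60,56,56,52,52,48,48,44,44,40,40,36,36,32,32,28,28,24,24,20,20,16,16,12,12,8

steps = 5; useful = 160; efficiency = 160/160 = 1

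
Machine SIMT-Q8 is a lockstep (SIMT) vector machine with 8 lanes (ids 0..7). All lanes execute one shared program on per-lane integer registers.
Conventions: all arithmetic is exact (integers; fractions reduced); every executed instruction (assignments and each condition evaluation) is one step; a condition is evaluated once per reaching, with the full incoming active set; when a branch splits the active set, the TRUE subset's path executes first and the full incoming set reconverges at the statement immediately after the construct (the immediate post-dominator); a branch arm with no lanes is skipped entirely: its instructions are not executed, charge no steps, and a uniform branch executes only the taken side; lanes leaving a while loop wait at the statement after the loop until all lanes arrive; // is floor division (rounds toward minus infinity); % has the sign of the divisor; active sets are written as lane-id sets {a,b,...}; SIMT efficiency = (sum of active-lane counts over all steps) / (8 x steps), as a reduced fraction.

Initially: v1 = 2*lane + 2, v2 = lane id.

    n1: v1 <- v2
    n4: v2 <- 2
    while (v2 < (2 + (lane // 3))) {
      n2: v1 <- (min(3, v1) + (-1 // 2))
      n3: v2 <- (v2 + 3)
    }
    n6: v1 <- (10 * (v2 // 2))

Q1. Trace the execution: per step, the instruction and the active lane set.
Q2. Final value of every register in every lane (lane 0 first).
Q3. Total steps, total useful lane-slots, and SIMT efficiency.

step 0: v1 <- v2                     {0,1,2,3,4,5,6,7}
step 1: v2 <- 2                      {0,1,2,3,4,5,6,7}
step 2: eval (v2 < (2 + (lane // 3))) {0,1,2,3,4,5,6,7}
step 3: v1 <- (min(3, v1) + (-1 // 2)) {3,4,5,6,7}
step 4: v2 <- (v2 + 3)               {3,4,5,6,7}
step 5: eval (v2 < (2 + (lane // 3))) {3,4,5,6,7}
step 6: v1 <- (10 * (v2 // 2))       {0,1,2,3,4,5,6,7}

Answer: 7 steps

v1: 10,10,10,20,20,20,20,20
v2: 2,2,2,5,5,5,5,5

steps = 7; useful = 47; efficiency = 47/56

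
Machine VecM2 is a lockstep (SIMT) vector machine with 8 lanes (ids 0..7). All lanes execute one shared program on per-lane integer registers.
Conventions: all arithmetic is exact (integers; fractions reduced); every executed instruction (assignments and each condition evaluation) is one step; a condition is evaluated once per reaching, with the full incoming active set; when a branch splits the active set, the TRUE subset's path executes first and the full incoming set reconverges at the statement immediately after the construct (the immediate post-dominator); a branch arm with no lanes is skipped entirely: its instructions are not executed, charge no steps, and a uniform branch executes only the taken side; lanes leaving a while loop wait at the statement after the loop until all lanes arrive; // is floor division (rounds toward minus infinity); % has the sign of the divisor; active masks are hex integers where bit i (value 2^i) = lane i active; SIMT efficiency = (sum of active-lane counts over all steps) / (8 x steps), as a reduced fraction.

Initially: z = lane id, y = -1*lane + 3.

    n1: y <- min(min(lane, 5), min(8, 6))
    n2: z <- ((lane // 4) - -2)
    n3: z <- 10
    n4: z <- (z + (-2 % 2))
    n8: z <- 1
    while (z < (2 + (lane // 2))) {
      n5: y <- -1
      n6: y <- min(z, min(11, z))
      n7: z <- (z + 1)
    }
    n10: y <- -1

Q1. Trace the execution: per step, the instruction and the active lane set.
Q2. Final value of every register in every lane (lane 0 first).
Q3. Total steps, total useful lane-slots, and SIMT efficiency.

step 0: y <- min(min(lane, 5), min(8, 6)) 0xff
step 1: z <- ((lane // 4) - -2)      0xff
step 2: z <- 10                      0xff
step 3: z <- (z + (-2 % 2))          0xff
step 4: z <- 1                       0xff
step 5: eval (z < (2 + (lane // 2))) 0xff
step 6: y <- -1                      0xff
step 7: y <- min(z, min(11, z))      0xff
step 8: z <- (z + 1)                 0xff
step 9: eval (z < (2 + (lane // 2))) 0xff
step 10: y <- -1                      0xfc
step 11: y <- min(z, min(11, z))      0xfc
step 12: z <- (z + 1)                 0xfc
step 13: eval (z < (2 + (lane // 2))) 0xfc
step 14: y <- -1                      0xf0
step 15: y <- min(z, min(11, z))      0xf0
step 16: z <- (z + 1)                 0xf0
step 17: eval (z < (2 + (lane // 2))) 0xf0
step 18: y <- -1                      0xc0
step 19: y <- min(z, min(11, z))      0xc0
step 20: z <- (z + 1)                 0xc0
step 21: eval (z < (2 + (lane // 2))) 0xc0
step 22: y <- -1                      0xff

Answer: 23 steps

z: 2,2,3,3,4,4,5,5
y: -1,-1,-1,-1,-1,-1,-1,-1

steps = 23; useful = 136; efficiency = 136/184 = 17/23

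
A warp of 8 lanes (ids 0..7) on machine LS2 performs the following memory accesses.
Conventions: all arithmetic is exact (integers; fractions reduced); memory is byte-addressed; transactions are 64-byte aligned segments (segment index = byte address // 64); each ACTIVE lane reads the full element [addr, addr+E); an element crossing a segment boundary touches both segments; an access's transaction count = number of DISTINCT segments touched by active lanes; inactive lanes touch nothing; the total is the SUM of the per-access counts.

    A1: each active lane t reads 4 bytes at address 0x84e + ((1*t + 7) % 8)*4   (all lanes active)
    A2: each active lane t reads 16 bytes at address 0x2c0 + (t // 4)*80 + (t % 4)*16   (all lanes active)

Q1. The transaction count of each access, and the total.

A1: 1 transaction
A2: 3 transactions

Answer: 1,3; total 4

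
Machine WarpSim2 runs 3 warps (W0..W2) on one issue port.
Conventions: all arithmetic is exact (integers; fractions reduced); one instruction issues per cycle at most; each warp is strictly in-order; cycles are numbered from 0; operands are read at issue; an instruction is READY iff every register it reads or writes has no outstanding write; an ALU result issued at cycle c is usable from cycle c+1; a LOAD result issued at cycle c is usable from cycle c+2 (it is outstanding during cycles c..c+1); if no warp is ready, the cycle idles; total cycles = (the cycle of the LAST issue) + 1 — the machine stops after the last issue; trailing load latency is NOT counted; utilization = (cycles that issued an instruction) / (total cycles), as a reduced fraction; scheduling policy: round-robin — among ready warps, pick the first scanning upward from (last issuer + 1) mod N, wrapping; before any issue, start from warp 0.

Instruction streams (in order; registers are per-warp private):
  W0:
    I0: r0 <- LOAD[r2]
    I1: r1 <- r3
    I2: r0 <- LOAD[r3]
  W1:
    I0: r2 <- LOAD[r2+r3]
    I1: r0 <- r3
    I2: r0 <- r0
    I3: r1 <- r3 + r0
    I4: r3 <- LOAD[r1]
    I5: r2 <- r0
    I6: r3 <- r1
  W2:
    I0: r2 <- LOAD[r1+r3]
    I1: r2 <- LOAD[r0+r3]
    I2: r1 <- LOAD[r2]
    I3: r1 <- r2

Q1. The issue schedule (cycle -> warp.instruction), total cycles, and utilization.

cycle 0: W0.I0
cycle 1: W1.I0
cycle 2: W2.I0
cycle 3: W0.I1
cycle 4: W1.I1
cycle 5: W2.I1
cycle 6: W0.I2
cycle 7: W1.I2
cycle 8: W2.I2
cycle 9: W1.I3
cycle 10: W2.I3
cycle 11: W1.I4
cycle 12: W1.I5
cycle 13: W1.I6

Answer: 14 cycles, utilization 1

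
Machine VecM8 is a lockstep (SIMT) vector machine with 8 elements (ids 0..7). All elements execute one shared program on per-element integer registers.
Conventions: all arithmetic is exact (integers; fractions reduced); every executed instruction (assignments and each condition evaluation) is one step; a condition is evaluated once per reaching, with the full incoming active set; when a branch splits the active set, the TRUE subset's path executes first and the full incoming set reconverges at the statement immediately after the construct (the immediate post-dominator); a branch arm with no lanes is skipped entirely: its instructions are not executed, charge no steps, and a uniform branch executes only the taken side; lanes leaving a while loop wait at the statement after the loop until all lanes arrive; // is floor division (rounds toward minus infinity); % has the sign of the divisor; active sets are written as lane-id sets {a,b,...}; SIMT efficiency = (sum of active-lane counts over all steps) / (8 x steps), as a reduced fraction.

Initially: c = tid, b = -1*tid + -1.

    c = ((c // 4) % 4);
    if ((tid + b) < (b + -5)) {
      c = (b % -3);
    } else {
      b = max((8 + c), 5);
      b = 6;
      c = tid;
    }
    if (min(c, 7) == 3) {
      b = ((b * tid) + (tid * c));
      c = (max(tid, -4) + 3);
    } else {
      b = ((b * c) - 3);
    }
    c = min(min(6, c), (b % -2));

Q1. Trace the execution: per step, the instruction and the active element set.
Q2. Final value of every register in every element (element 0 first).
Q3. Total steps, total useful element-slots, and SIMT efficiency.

step 0: c <- ((c // 4) % 4)          {0,1,2,3,4,5,6,7}
step 1: eval ((tid + b) < (b + -5))  {0,1,2,3,4,5,6,7}
step 2: b <- max((8 + c), 5)         {0,1,2,3,4,5,6,7}
step 3: b <- 6                       {0,1,2,3,4,5,6,7}
step 4: c <- tid                     {0,1,2,3,4,5,6,7}
step 5: eval (min(c, 7) == 3)        {0,1,2,3,4,5,6,7}
step 6: b <- ((b * tid) + (tid * c)) {3}
step 7: c <- (max(tid, -4) + 3)      {3}
step 8: b <- ((b * c) - 3)           {0,1,2,4,5,6,7}
step 9: c <- min(min(6, c), (b % -2)) {0,1,2,3,4,5,6,7}

Answer: 10 steps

c: -1,-1,-1,-1,-1,-1,-1,-1
b: -3,3,9,27,21,27,33,39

steps = 10; useful = 65; efficiency = 65/80 = 13/16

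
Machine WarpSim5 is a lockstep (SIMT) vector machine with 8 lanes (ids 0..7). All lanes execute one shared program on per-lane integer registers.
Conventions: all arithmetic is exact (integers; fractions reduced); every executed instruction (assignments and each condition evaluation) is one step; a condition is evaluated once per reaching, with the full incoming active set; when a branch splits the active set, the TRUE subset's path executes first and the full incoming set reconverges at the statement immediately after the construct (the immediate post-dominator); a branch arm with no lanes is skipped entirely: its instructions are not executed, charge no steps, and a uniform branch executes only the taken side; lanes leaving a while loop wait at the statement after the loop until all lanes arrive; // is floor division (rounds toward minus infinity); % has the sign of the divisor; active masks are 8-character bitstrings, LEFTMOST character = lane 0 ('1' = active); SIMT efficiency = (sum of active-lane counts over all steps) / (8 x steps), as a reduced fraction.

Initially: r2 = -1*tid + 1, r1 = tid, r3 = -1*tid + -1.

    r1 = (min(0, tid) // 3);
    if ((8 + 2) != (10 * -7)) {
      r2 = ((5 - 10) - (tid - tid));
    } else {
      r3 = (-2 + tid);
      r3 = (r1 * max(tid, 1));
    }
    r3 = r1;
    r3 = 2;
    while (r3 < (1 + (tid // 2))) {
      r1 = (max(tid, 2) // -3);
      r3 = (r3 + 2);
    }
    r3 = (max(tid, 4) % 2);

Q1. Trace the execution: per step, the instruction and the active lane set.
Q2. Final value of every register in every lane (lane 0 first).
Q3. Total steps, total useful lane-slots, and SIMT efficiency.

step 0: r1 <- (min(0, tid) // 3)     11111111
step 1: eval ((8 + 2) != (10 * -7))  11111111
step 2: r2 <- ((5 - 10) - (tid - tid)) 11111111
step 3: r3 <- r1                     11111111
step 4: r3 <- 2                      11111111
step 5: eval (r3 < (1 + (tid // 2))) 11111111
step 6: r1 <- (max(tid, 2) // -3)    00001111
step 7: r3 <- (r3 + 2)               00001111
step 8: eval (r3 < (1 + (tid // 2))) 00001111
step 9: r3 <- (max(tid, 4) % 2)      11111111

Answer: 10 steps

r2: -5,-5,-5,-5,-5,-5,-5,-5
r1: 0,0,0,0,-2,-2,-2,-3
r3: 0,0,0,0,0,1,0,1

steps = 10; useful = 68; efficiency = 68/80 = 17/20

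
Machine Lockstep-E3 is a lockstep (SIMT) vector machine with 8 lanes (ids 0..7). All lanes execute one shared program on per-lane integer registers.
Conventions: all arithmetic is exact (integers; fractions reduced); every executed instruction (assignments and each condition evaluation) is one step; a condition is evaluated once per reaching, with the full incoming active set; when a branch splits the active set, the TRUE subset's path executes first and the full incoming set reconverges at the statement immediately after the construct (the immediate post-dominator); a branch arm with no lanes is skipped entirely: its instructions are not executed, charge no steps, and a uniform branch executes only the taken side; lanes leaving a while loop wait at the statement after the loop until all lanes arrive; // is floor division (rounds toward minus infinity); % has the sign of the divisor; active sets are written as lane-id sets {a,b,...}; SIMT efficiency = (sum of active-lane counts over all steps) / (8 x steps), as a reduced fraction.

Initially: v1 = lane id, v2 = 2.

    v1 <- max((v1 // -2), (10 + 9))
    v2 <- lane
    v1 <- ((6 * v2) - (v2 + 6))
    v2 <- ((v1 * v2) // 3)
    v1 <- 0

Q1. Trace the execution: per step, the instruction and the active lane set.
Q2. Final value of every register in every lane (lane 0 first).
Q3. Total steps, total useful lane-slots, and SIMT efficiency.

step 0: v1 <- max((v1 // -2), (10 + 9)) {0,1,2,3,4,5,6,7}
step 1: v2 <- lane                   {0,1,2,3,4,5,6,7}
step 2: v1 <- ((6 * v2) - (v2 + 6))  {0,1,2,3,4,5,6,7}
step 3: v2 <- ((v1 * v2) // 3)       {0,1,2,3,4,5,6,7}
step 4: v1 <- 0                      {0,1,2,3,4,5,6,7}

Answer: 5 steps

v1: 0,0,0,0,0,0,0,0
v2: 0,-1,2,9,18,31,48,67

steps = 5; useful = 40; efficiency = 40/40 = 1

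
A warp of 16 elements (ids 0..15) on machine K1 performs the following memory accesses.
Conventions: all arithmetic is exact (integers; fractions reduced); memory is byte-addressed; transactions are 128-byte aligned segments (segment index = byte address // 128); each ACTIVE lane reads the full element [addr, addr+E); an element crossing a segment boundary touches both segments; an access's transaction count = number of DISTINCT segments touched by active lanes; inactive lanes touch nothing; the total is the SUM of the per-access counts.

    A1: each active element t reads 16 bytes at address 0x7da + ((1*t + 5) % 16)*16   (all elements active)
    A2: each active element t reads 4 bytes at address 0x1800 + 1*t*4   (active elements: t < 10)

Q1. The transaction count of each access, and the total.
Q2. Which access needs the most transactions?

A1: 3 transactions
A2: 1 transaction

Answer: 3,1; total 4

Answer: A1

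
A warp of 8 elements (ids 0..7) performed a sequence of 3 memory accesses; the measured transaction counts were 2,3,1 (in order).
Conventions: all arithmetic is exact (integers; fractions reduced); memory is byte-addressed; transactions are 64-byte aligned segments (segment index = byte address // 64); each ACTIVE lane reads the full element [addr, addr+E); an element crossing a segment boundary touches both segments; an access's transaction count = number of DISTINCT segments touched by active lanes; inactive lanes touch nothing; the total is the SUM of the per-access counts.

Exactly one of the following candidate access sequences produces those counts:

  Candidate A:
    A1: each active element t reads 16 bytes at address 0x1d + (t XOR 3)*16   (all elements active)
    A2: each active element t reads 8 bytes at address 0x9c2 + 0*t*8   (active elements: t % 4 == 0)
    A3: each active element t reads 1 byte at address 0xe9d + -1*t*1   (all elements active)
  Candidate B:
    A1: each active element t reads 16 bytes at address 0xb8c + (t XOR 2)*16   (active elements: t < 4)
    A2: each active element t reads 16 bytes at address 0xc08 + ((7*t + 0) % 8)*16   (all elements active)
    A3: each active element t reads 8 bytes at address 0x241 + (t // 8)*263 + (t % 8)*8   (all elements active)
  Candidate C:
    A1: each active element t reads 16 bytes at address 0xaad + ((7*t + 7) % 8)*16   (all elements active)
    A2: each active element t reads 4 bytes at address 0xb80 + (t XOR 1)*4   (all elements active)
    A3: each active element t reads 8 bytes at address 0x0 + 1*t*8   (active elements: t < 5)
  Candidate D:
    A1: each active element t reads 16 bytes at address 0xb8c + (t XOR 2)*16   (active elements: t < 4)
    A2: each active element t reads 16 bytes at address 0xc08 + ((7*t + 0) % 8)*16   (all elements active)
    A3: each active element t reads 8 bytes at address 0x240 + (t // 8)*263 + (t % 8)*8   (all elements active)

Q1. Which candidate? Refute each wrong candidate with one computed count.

A: A1 gives 3 transactions, not 2
B: A3 gives 2 transactions, not 1
C: A1 gives 3 transactions, not 2
D: all counts match (2,3,1)

Answer: D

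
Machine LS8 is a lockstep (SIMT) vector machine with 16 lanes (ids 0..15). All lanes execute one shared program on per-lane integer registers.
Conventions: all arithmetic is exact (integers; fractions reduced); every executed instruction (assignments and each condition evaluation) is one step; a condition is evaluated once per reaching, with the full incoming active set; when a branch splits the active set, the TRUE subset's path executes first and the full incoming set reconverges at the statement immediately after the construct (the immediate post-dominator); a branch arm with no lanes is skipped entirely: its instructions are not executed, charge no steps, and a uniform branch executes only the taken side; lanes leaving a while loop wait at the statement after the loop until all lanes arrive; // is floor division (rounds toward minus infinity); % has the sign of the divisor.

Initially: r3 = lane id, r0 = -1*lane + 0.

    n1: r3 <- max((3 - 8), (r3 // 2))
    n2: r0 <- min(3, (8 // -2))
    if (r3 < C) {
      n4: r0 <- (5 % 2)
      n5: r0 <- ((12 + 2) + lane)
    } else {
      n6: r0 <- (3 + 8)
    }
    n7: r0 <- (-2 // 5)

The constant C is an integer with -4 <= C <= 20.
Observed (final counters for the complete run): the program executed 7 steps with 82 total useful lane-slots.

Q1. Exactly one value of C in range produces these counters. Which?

Answer: C = 1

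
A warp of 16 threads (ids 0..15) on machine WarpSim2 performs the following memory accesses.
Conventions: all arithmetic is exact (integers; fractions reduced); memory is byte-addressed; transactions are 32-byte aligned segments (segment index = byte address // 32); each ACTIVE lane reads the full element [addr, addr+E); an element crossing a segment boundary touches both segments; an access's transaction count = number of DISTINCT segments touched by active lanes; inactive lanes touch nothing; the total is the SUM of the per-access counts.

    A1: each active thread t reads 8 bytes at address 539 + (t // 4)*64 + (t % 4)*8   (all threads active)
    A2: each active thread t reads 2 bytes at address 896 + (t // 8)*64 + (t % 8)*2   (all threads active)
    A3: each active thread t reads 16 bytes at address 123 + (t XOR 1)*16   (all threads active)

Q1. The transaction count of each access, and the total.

A1: 8 transactions
A2: 2 transactions
A3: 9 transactions

Answer: 8,2,9; total 19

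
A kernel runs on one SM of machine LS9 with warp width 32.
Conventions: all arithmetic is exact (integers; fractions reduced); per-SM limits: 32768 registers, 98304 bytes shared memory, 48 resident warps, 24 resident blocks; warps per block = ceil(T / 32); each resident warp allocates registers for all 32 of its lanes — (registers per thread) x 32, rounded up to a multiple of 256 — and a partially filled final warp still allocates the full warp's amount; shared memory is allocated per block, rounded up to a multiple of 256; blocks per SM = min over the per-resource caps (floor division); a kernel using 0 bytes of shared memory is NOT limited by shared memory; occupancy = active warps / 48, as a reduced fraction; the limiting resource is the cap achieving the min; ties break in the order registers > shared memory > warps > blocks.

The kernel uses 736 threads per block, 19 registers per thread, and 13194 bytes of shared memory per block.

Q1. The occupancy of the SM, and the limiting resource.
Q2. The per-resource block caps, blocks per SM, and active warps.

Answer: occupancy 23/48, limited by registers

registers: 1 block
shared memory: 7 blocks
warps: 2 blocks
blocks: 24 blocks

Answer: 1 block, 23 active warps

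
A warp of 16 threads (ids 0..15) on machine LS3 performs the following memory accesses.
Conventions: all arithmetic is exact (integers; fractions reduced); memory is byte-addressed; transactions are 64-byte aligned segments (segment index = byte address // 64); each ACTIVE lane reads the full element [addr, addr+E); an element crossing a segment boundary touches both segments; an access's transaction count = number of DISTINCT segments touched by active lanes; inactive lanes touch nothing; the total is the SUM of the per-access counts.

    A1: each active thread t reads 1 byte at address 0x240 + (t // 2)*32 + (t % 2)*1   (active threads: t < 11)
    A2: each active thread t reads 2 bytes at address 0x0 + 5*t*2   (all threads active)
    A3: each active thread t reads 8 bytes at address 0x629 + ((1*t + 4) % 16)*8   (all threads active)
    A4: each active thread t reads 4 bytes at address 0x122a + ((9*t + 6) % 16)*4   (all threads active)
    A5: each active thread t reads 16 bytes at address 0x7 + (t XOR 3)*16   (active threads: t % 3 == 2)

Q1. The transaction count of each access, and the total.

A1: 3 transactions
A2: 3 transactions
A3: 3 transactions
A4: 2 transactions
A5: 4 transactions

Answer: 3,3,3,2,4; total 15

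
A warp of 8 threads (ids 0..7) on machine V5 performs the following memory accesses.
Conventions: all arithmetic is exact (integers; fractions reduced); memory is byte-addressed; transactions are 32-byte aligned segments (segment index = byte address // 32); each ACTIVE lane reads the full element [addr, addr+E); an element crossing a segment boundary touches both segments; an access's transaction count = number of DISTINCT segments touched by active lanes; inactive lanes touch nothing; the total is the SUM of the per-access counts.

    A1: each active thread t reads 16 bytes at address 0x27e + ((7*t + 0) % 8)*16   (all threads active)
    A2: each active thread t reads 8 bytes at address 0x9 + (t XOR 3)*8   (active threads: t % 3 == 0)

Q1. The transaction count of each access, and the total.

A1: 5 transactions
A2: 2 transactions

Answer: 5,2; total 7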